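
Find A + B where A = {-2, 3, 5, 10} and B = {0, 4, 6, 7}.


A + B = {a + b : a ∈ A, b ∈ B}.
Enumerate all |A|·|B| = 4·4 = 16 pairs (a, b) and collect distinct sums.
a = -2: -2+0=-2, -2+4=2, -2+6=4, -2+7=5
a = 3: 3+0=3, 3+4=7, 3+6=9, 3+7=10
a = 5: 5+0=5, 5+4=9, 5+6=11, 5+7=12
a = 10: 10+0=10, 10+4=14, 10+6=16, 10+7=17
Collecting distinct sums: A + B = {-2, 2, 3, 4, 5, 7, 9, 10, 11, 12, 14, 16, 17}
|A + B| = 13

A + B = {-2, 2, 3, 4, 5, 7, 9, 10, 11, 12, 14, 16, 17}


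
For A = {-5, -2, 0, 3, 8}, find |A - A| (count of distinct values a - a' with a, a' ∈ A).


A - A = {a - a' : a, a' ∈ A}; |A| = 5.
Bounds: 2|A|-1 ≤ |A - A| ≤ |A|² - |A| + 1, i.e. 9 ≤ |A - A| ≤ 21.
Note: 0 ∈ A - A always (from a - a). The set is symmetric: if d ∈ A - A then -d ∈ A - A.
Enumerate nonzero differences d = a - a' with a > a' (then include -d):
Positive differences: {2, 3, 5, 8, 10, 13}
Full difference set: {0} ∪ (positive diffs) ∪ (negative diffs).
|A - A| = 1 + 2·6 = 13 (matches direct enumeration: 13).

|A - A| = 13


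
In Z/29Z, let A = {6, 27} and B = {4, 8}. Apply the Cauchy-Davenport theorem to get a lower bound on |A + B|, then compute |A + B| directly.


Cauchy-Davenport: |A + B| ≥ min(p, |A| + |B| - 1) for A, B nonempty in Z/pZ.
|A| = 2, |B| = 2, p = 29.
CD lower bound = min(29, 2 + 2 - 1) = min(29, 3) = 3.
Compute A + B mod 29 directly:
a = 6: 6+4=10, 6+8=14
a = 27: 27+4=2, 27+8=6
A + B = {2, 6, 10, 14}, so |A + B| = 4.
Verify: 4 ≥ 3? Yes ✓.

CD lower bound = 3, actual |A + B| = 4.


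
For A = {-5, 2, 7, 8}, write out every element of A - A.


A - A = {a - a' : a, a' ∈ A}.
Compute a - a' for each ordered pair (a, a'):
a = -5: -5--5=0, -5-2=-7, -5-7=-12, -5-8=-13
a = 2: 2--5=7, 2-2=0, 2-7=-5, 2-8=-6
a = 7: 7--5=12, 7-2=5, 7-7=0, 7-8=-1
a = 8: 8--5=13, 8-2=6, 8-7=1, 8-8=0
Collecting distinct values (and noting 0 appears from a-a):
A - A = {-13, -12, -7, -6, -5, -1, 0, 1, 5, 6, 7, 12, 13}
|A - A| = 13

A - A = {-13, -12, -7, -6, -5, -1, 0, 1, 5, 6, 7, 12, 13}


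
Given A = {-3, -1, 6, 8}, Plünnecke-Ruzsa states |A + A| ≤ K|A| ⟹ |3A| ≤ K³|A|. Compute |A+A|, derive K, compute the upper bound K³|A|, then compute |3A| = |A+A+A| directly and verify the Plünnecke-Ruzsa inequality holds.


|A| = 4.
Step 1: Compute A + A by enumerating all 16 pairs.
A + A = {-6, -4, -2, 3, 5, 7, 12, 14, 16}, so |A + A| = 9.
Step 2: Doubling constant K = |A + A|/|A| = 9/4 = 9/4 ≈ 2.2500.
Step 3: Plünnecke-Ruzsa gives |3A| ≤ K³·|A| = (2.2500)³ · 4 ≈ 45.5625.
Step 4: Compute 3A = A + A + A directly by enumerating all triples (a,b,c) ∈ A³; |3A| = 16.
Step 5: Check 16 ≤ 45.5625? Yes ✓.

K = 9/4, Plünnecke-Ruzsa bound K³|A| ≈ 45.5625, |3A| = 16, inequality holds.


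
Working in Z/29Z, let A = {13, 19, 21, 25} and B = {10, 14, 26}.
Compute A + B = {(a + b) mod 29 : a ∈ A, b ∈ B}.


Work in Z/29Z: reduce every sum a + b modulo 29.
Enumerate all 12 pairs:
a = 13: 13+10=23, 13+14=27, 13+26=10
a = 19: 19+10=0, 19+14=4, 19+26=16
a = 21: 21+10=2, 21+14=6, 21+26=18
a = 25: 25+10=6, 25+14=10, 25+26=22
Distinct residues collected: {0, 2, 4, 6, 10, 16, 18, 22, 23, 27}
|A + B| = 10 (out of 29 total residues).

A + B = {0, 2, 4, 6, 10, 16, 18, 22, 23, 27}


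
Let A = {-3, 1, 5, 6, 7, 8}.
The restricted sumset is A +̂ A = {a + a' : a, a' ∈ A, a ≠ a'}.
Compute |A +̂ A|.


Restricted sumset: A +̂ A = {a + a' : a ∈ A, a' ∈ A, a ≠ a'}.
Equivalently, take A + A and drop any sum 2a that is achievable ONLY as a + a for a ∈ A (i.e. sums representable only with equal summands).
Enumerate pairs (a, a') with a < a' (symmetric, so each unordered pair gives one sum; this covers all a ≠ a'):
  -3 + 1 = -2
  -3 + 5 = 2
  -3 + 6 = 3
  -3 + 7 = 4
  -3 + 8 = 5
  1 + 5 = 6
  1 + 6 = 7
  1 + 7 = 8
  1 + 8 = 9
  5 + 6 = 11
  5 + 7 = 12
  5 + 8 = 13
  6 + 7 = 13
  6 + 8 = 14
  7 + 8 = 15
Collected distinct sums: {-2, 2, 3, 4, 5, 6, 7, 8, 9, 11, 12, 13, 14, 15}
|A +̂ A| = 14
(Reference bound: |A +̂ A| ≥ 2|A| - 3 for |A| ≥ 2, with |A| = 6 giving ≥ 9.)

|A +̂ A| = 14


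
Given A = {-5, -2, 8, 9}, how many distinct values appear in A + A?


A + A = {a + a' : a, a' ∈ A}; |A| = 4.
General bounds: 2|A| - 1 ≤ |A + A| ≤ |A|(|A|+1)/2, i.e. 7 ≤ |A + A| ≤ 10.
Lower bound 2|A|-1 is attained iff A is an arithmetic progression.
Enumerate sums a + a' for a ≤ a' (symmetric, so this suffices):
a = -5: -5+-5=-10, -5+-2=-7, -5+8=3, -5+9=4
a = -2: -2+-2=-4, -2+8=6, -2+9=7
a = 8: 8+8=16, 8+9=17
a = 9: 9+9=18
Distinct sums: {-10, -7, -4, 3, 4, 6, 7, 16, 17, 18}
|A + A| = 10

|A + A| = 10


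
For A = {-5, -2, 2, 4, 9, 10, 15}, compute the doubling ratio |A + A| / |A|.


|A| = 7.
Compute A + A by enumerating all 49 pairs.
A + A = {-10, -7, -4, -3, -1, 0, 2, 4, 5, 6, 7, 8, 10, 11, 12, 13, 14, 17, 18, 19, 20, 24, 25, 30}, so |A + A| = 24.
K = |A + A| / |A| = 24/7 (already in lowest terms) ≈ 3.4286.
Reference: AP of size 7 gives K = 13/7 ≈ 1.8571; a fully generic set of size 7 gives K ≈ 4.0000.

|A| = 7, |A + A| = 24, K = 24/7.


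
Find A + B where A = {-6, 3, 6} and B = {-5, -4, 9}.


A + B = {a + b : a ∈ A, b ∈ B}.
Enumerate all |A|·|B| = 3·3 = 9 pairs (a, b) and collect distinct sums.
a = -6: -6+-5=-11, -6+-4=-10, -6+9=3
a = 3: 3+-5=-2, 3+-4=-1, 3+9=12
a = 6: 6+-5=1, 6+-4=2, 6+9=15
Collecting distinct sums: A + B = {-11, -10, -2, -1, 1, 2, 3, 12, 15}
|A + B| = 9

A + B = {-11, -10, -2, -1, 1, 2, 3, 12, 15}


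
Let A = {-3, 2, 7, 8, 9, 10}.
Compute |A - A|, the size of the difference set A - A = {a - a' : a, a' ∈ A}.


A - A = {a - a' : a, a' ∈ A}; |A| = 6.
Bounds: 2|A|-1 ≤ |A - A| ≤ |A|² - |A| + 1, i.e. 11 ≤ |A - A| ≤ 31.
Note: 0 ∈ A - A always (from a - a). The set is symmetric: if d ∈ A - A then -d ∈ A - A.
Enumerate nonzero differences d = a - a' with a > a' (then include -d):
Positive differences: {1, 2, 3, 5, 6, 7, 8, 10, 11, 12, 13}
Full difference set: {0} ∪ (positive diffs) ∪ (negative diffs).
|A - A| = 1 + 2·11 = 23 (matches direct enumeration: 23).

|A - A| = 23


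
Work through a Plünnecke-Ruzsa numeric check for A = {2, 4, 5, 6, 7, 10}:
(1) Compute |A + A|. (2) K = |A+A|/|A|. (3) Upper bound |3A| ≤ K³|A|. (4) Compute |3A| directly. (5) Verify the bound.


|A| = 6.
Step 1: Compute A + A by enumerating all 36 pairs.
A + A = {4, 6, 7, 8, 9, 10, 11, 12, 13, 14, 15, 16, 17, 20}, so |A + A| = 14.
Step 2: Doubling constant K = |A + A|/|A| = 14/6 = 14/6 ≈ 2.3333.
Step 3: Plünnecke-Ruzsa gives |3A| ≤ K³·|A| = (2.3333)³ · 6 ≈ 76.2222.
Step 4: Compute 3A = A + A + A directly by enumerating all triples (a,b,c) ∈ A³; |3A| = 22.
Step 5: Check 22 ≤ 76.2222? Yes ✓.

K = 14/6, Plünnecke-Ruzsa bound K³|A| ≈ 76.2222, |3A| = 22, inequality holds.


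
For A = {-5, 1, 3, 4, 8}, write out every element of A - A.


A - A = {a - a' : a, a' ∈ A}.
Compute a - a' for each ordered pair (a, a'):
a = -5: -5--5=0, -5-1=-6, -5-3=-8, -5-4=-9, -5-8=-13
a = 1: 1--5=6, 1-1=0, 1-3=-2, 1-4=-3, 1-8=-7
a = 3: 3--5=8, 3-1=2, 3-3=0, 3-4=-1, 3-8=-5
a = 4: 4--5=9, 4-1=3, 4-3=1, 4-4=0, 4-8=-4
a = 8: 8--5=13, 8-1=7, 8-3=5, 8-4=4, 8-8=0
Collecting distinct values (and noting 0 appears from a-a):
A - A = {-13, -9, -8, -7, -6, -5, -4, -3, -2, -1, 0, 1, 2, 3, 4, 5, 6, 7, 8, 9, 13}
|A - A| = 21

A - A = {-13, -9, -8, -7, -6, -5, -4, -3, -2, -1, 0, 1, 2, 3, 4, 5, 6, 7, 8, 9, 13}


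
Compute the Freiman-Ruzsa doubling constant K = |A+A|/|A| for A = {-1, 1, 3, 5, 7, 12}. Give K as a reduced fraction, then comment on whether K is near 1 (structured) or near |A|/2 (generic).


|A| = 6.
Compute A + A by enumerating all 36 pairs.
A + A = {-2, 0, 2, 4, 6, 8, 10, 11, 12, 13, 14, 15, 17, 19, 24}, so |A + A| = 15.
K = |A + A| / |A| = 15/6 = 5/2 ≈ 2.5000.
Reference: AP of size 6 gives K = 11/6 ≈ 1.8333; a fully generic set of size 6 gives K ≈ 3.5000.

|A| = 6, |A + A| = 15, K = 15/6 = 5/2.


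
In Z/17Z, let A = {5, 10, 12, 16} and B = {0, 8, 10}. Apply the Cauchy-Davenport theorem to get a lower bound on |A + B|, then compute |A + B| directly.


Cauchy-Davenport: |A + B| ≥ min(p, |A| + |B| - 1) for A, B nonempty in Z/pZ.
|A| = 4, |B| = 3, p = 17.
CD lower bound = min(17, 4 + 3 - 1) = min(17, 6) = 6.
Compute A + B mod 17 directly:
a = 5: 5+0=5, 5+8=13, 5+10=15
a = 10: 10+0=10, 10+8=1, 10+10=3
a = 12: 12+0=12, 12+8=3, 12+10=5
a = 16: 16+0=16, 16+8=7, 16+10=9
A + B = {1, 3, 5, 7, 9, 10, 12, 13, 15, 16}, so |A + B| = 10.
Verify: 10 ≥ 6? Yes ✓.

CD lower bound = 6, actual |A + B| = 10.


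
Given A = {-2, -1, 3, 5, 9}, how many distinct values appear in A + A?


A + A = {a + a' : a, a' ∈ A}; |A| = 5.
General bounds: 2|A| - 1 ≤ |A + A| ≤ |A|(|A|+1)/2, i.e. 9 ≤ |A + A| ≤ 15.
Lower bound 2|A|-1 is attained iff A is an arithmetic progression.
Enumerate sums a + a' for a ≤ a' (symmetric, so this suffices):
a = -2: -2+-2=-4, -2+-1=-3, -2+3=1, -2+5=3, -2+9=7
a = -1: -1+-1=-2, -1+3=2, -1+5=4, -1+9=8
a = 3: 3+3=6, 3+5=8, 3+9=12
a = 5: 5+5=10, 5+9=14
a = 9: 9+9=18
Distinct sums: {-4, -3, -2, 1, 2, 3, 4, 6, 7, 8, 10, 12, 14, 18}
|A + A| = 14

|A + A| = 14


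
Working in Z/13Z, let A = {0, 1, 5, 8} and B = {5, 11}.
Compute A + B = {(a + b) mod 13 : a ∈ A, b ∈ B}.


Work in Z/13Z: reduce every sum a + b modulo 13.
Enumerate all 8 pairs:
a = 0: 0+5=5, 0+11=11
a = 1: 1+5=6, 1+11=12
a = 5: 5+5=10, 5+11=3
a = 8: 8+5=0, 8+11=6
Distinct residues collected: {0, 3, 5, 6, 10, 11, 12}
|A + B| = 7 (out of 13 total residues).

A + B = {0, 3, 5, 6, 10, 11, 12}


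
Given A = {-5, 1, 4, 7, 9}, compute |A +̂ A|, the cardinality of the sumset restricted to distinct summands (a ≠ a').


Restricted sumset: A +̂ A = {a + a' : a ∈ A, a' ∈ A, a ≠ a'}.
Equivalently, take A + A and drop any sum 2a that is achievable ONLY as a + a for a ∈ A (i.e. sums representable only with equal summands).
Enumerate pairs (a, a') with a < a' (symmetric, so each unordered pair gives one sum; this covers all a ≠ a'):
  -5 + 1 = -4
  -5 + 4 = -1
  -5 + 7 = 2
  -5 + 9 = 4
  1 + 4 = 5
  1 + 7 = 8
  1 + 9 = 10
  4 + 7 = 11
  4 + 9 = 13
  7 + 9 = 16
Collected distinct sums: {-4, -1, 2, 4, 5, 8, 10, 11, 13, 16}
|A +̂ A| = 10
(Reference bound: |A +̂ A| ≥ 2|A| - 3 for |A| ≥ 2, with |A| = 5 giving ≥ 7.)

|A +̂ A| = 10


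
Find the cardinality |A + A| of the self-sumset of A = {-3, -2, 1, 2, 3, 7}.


A + A = {a + a' : a, a' ∈ A}; |A| = 6.
General bounds: 2|A| - 1 ≤ |A + A| ≤ |A|(|A|+1)/2, i.e. 11 ≤ |A + A| ≤ 21.
Lower bound 2|A|-1 is attained iff A is an arithmetic progression.
Enumerate sums a + a' for a ≤ a' (symmetric, so this suffices):
a = -3: -3+-3=-6, -3+-2=-5, -3+1=-2, -3+2=-1, -3+3=0, -3+7=4
a = -2: -2+-2=-4, -2+1=-1, -2+2=0, -2+3=1, -2+7=5
a = 1: 1+1=2, 1+2=3, 1+3=4, 1+7=8
a = 2: 2+2=4, 2+3=5, 2+7=9
a = 3: 3+3=6, 3+7=10
a = 7: 7+7=14
Distinct sums: {-6, -5, -4, -2, -1, 0, 1, 2, 3, 4, 5, 6, 8, 9, 10, 14}
|A + A| = 16

|A + A| = 16


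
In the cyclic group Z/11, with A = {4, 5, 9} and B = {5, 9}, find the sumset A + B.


Work in Z/11Z: reduce every sum a + b modulo 11.
Enumerate all 6 pairs:
a = 4: 4+5=9, 4+9=2
a = 5: 5+5=10, 5+9=3
a = 9: 9+5=3, 9+9=7
Distinct residues collected: {2, 3, 7, 9, 10}
|A + B| = 5 (out of 11 total residues).

A + B = {2, 3, 7, 9, 10}


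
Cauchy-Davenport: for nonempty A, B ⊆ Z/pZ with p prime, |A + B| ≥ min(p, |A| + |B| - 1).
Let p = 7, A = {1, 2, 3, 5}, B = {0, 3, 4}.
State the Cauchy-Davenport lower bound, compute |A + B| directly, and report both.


Cauchy-Davenport: |A + B| ≥ min(p, |A| + |B| - 1) for A, B nonempty in Z/pZ.
|A| = 4, |B| = 3, p = 7.
CD lower bound = min(7, 4 + 3 - 1) = min(7, 6) = 6.
Compute A + B mod 7 directly:
a = 1: 1+0=1, 1+3=4, 1+4=5
a = 2: 2+0=2, 2+3=5, 2+4=6
a = 3: 3+0=3, 3+3=6, 3+4=0
a = 5: 5+0=5, 5+3=1, 5+4=2
A + B = {0, 1, 2, 3, 4, 5, 6}, so |A + B| = 7.
Verify: 7 ≥ 6? Yes ✓.

CD lower bound = 6, actual |A + B| = 7.


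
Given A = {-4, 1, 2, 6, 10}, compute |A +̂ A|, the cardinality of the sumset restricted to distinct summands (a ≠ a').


Restricted sumset: A +̂ A = {a + a' : a ∈ A, a' ∈ A, a ≠ a'}.
Equivalently, take A + A and drop any sum 2a that is achievable ONLY as a + a for a ∈ A (i.e. sums representable only with equal summands).
Enumerate pairs (a, a') with a < a' (symmetric, so each unordered pair gives one sum; this covers all a ≠ a'):
  -4 + 1 = -3
  -4 + 2 = -2
  -4 + 6 = 2
  -4 + 10 = 6
  1 + 2 = 3
  1 + 6 = 7
  1 + 10 = 11
  2 + 6 = 8
  2 + 10 = 12
  6 + 10 = 16
Collected distinct sums: {-3, -2, 2, 3, 6, 7, 8, 11, 12, 16}
|A +̂ A| = 10
(Reference bound: |A +̂ A| ≥ 2|A| - 3 for |A| ≥ 2, with |A| = 5 giving ≥ 7.)

|A +̂ A| = 10


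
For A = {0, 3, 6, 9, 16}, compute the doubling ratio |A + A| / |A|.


|A| = 5.
Compute A + A by enumerating all 25 pairs.
A + A = {0, 3, 6, 9, 12, 15, 16, 18, 19, 22, 25, 32}, so |A + A| = 12.
K = |A + A| / |A| = 12/5 (already in lowest terms) ≈ 2.4000.
Reference: AP of size 5 gives K = 9/5 ≈ 1.8000; a fully generic set of size 5 gives K ≈ 3.0000.

|A| = 5, |A + A| = 12, K = 12/5.


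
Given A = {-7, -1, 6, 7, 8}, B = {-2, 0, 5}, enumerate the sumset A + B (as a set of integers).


A + B = {a + b : a ∈ A, b ∈ B}.
Enumerate all |A|·|B| = 5·3 = 15 pairs (a, b) and collect distinct sums.
a = -7: -7+-2=-9, -7+0=-7, -7+5=-2
a = -1: -1+-2=-3, -1+0=-1, -1+5=4
a = 6: 6+-2=4, 6+0=6, 6+5=11
a = 7: 7+-2=5, 7+0=7, 7+5=12
a = 8: 8+-2=6, 8+0=8, 8+5=13
Collecting distinct sums: A + B = {-9, -7, -3, -2, -1, 4, 5, 6, 7, 8, 11, 12, 13}
|A + B| = 13

A + B = {-9, -7, -3, -2, -1, 4, 5, 6, 7, 8, 11, 12, 13}


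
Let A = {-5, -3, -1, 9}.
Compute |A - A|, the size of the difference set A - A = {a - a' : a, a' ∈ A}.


A - A = {a - a' : a, a' ∈ A}; |A| = 4.
Bounds: 2|A|-1 ≤ |A - A| ≤ |A|² - |A| + 1, i.e. 7 ≤ |A - A| ≤ 13.
Note: 0 ∈ A - A always (from a - a). The set is symmetric: if d ∈ A - A then -d ∈ A - A.
Enumerate nonzero differences d = a - a' with a > a' (then include -d):
Positive differences: {2, 4, 10, 12, 14}
Full difference set: {0} ∪ (positive diffs) ∪ (negative diffs).
|A - A| = 1 + 2·5 = 11 (matches direct enumeration: 11).

|A - A| = 11


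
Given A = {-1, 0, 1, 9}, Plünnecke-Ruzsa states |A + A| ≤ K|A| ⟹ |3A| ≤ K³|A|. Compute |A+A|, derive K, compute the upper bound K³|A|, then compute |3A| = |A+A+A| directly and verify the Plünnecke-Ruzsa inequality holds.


|A| = 4.
Step 1: Compute A + A by enumerating all 16 pairs.
A + A = {-2, -1, 0, 1, 2, 8, 9, 10, 18}, so |A + A| = 9.
Step 2: Doubling constant K = |A + A|/|A| = 9/4 = 9/4 ≈ 2.2500.
Step 3: Plünnecke-Ruzsa gives |3A| ≤ K³·|A| = (2.2500)³ · 4 ≈ 45.5625.
Step 4: Compute 3A = A + A + A directly by enumerating all triples (a,b,c) ∈ A³; |3A| = 16.
Step 5: Check 16 ≤ 45.5625? Yes ✓.

K = 9/4, Plünnecke-Ruzsa bound K³|A| ≈ 45.5625, |3A| = 16, inequality holds.


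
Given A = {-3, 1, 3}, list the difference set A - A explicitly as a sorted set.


A - A = {a - a' : a, a' ∈ A}.
Compute a - a' for each ordered pair (a, a'):
a = -3: -3--3=0, -3-1=-4, -3-3=-6
a = 1: 1--3=4, 1-1=0, 1-3=-2
a = 3: 3--3=6, 3-1=2, 3-3=0
Collecting distinct values (and noting 0 appears from a-a):
A - A = {-6, -4, -2, 0, 2, 4, 6}
|A - A| = 7

A - A = {-6, -4, -2, 0, 2, 4, 6}


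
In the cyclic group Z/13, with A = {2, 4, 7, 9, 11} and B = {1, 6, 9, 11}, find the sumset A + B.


Work in Z/13Z: reduce every sum a + b modulo 13.
Enumerate all 20 pairs:
a = 2: 2+1=3, 2+6=8, 2+9=11, 2+11=0
a = 4: 4+1=5, 4+6=10, 4+9=0, 4+11=2
a = 7: 7+1=8, 7+6=0, 7+9=3, 7+11=5
a = 9: 9+1=10, 9+6=2, 9+9=5, 9+11=7
a = 11: 11+1=12, 11+6=4, 11+9=7, 11+11=9
Distinct residues collected: {0, 2, 3, 4, 5, 7, 8, 9, 10, 11, 12}
|A + B| = 11 (out of 13 total residues).

A + B = {0, 2, 3, 4, 5, 7, 8, 9, 10, 11, 12}


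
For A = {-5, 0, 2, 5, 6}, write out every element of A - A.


A - A = {a - a' : a, a' ∈ A}.
Compute a - a' for each ordered pair (a, a'):
a = -5: -5--5=0, -5-0=-5, -5-2=-7, -5-5=-10, -5-6=-11
a = 0: 0--5=5, 0-0=0, 0-2=-2, 0-5=-5, 0-6=-6
a = 2: 2--5=7, 2-0=2, 2-2=0, 2-5=-3, 2-6=-4
a = 5: 5--5=10, 5-0=5, 5-2=3, 5-5=0, 5-6=-1
a = 6: 6--5=11, 6-0=6, 6-2=4, 6-5=1, 6-6=0
Collecting distinct values (and noting 0 appears from a-a):
A - A = {-11, -10, -7, -6, -5, -4, -3, -2, -1, 0, 1, 2, 3, 4, 5, 6, 7, 10, 11}
|A - A| = 19

A - A = {-11, -10, -7, -6, -5, -4, -3, -2, -1, 0, 1, 2, 3, 4, 5, 6, 7, 10, 11}


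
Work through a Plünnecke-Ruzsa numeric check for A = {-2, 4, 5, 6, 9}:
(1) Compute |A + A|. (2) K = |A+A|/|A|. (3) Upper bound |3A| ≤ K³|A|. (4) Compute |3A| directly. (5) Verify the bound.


|A| = 5.
Step 1: Compute A + A by enumerating all 25 pairs.
A + A = {-4, 2, 3, 4, 7, 8, 9, 10, 11, 12, 13, 14, 15, 18}, so |A + A| = 14.
Step 2: Doubling constant K = |A + A|/|A| = 14/5 = 14/5 ≈ 2.8000.
Step 3: Plünnecke-Ruzsa gives |3A| ≤ K³·|A| = (2.8000)³ · 5 ≈ 109.7600.
Step 4: Compute 3A = A + A + A directly by enumerating all triples (a,b,c) ∈ A³; |3A| = 25.
Step 5: Check 25 ≤ 109.7600? Yes ✓.

K = 14/5, Plünnecke-Ruzsa bound K³|A| ≈ 109.7600, |3A| = 25, inequality holds.


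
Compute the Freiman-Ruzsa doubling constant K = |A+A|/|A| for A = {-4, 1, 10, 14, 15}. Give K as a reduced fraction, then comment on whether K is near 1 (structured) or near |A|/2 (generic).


|A| = 5.
Compute A + A by enumerating all 25 pairs.
A + A = {-8, -3, 2, 6, 10, 11, 15, 16, 20, 24, 25, 28, 29, 30}, so |A + A| = 14.
K = |A + A| / |A| = 14/5 (already in lowest terms) ≈ 2.8000.
Reference: AP of size 5 gives K = 9/5 ≈ 1.8000; a fully generic set of size 5 gives K ≈ 3.0000.

|A| = 5, |A + A| = 14, K = 14/5.


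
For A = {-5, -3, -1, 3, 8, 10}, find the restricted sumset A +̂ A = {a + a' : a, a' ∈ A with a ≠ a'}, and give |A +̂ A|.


Restricted sumset: A +̂ A = {a + a' : a ∈ A, a' ∈ A, a ≠ a'}.
Equivalently, take A + A and drop any sum 2a that is achievable ONLY as a + a for a ∈ A (i.e. sums representable only with equal summands).
Enumerate pairs (a, a') with a < a' (symmetric, so each unordered pair gives one sum; this covers all a ≠ a'):
  -5 + -3 = -8
  -5 + -1 = -6
  -5 + 3 = -2
  -5 + 8 = 3
  -5 + 10 = 5
  -3 + -1 = -4
  -3 + 3 = 0
  -3 + 8 = 5
  -3 + 10 = 7
  -1 + 3 = 2
  -1 + 8 = 7
  -1 + 10 = 9
  3 + 8 = 11
  3 + 10 = 13
  8 + 10 = 18
Collected distinct sums: {-8, -6, -4, -2, 0, 2, 3, 5, 7, 9, 11, 13, 18}
|A +̂ A| = 13
(Reference bound: |A +̂ A| ≥ 2|A| - 3 for |A| ≥ 2, with |A| = 6 giving ≥ 9.)

|A +̂ A| = 13


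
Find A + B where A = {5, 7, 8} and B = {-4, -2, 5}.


A + B = {a + b : a ∈ A, b ∈ B}.
Enumerate all |A|·|B| = 3·3 = 9 pairs (a, b) and collect distinct sums.
a = 5: 5+-4=1, 5+-2=3, 5+5=10
a = 7: 7+-4=3, 7+-2=5, 7+5=12
a = 8: 8+-4=4, 8+-2=6, 8+5=13
Collecting distinct sums: A + B = {1, 3, 4, 5, 6, 10, 12, 13}
|A + B| = 8

A + B = {1, 3, 4, 5, 6, 10, 12, 13}


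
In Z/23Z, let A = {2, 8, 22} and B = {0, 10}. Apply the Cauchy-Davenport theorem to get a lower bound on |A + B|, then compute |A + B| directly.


Cauchy-Davenport: |A + B| ≥ min(p, |A| + |B| - 1) for A, B nonempty in Z/pZ.
|A| = 3, |B| = 2, p = 23.
CD lower bound = min(23, 3 + 2 - 1) = min(23, 4) = 4.
Compute A + B mod 23 directly:
a = 2: 2+0=2, 2+10=12
a = 8: 8+0=8, 8+10=18
a = 22: 22+0=22, 22+10=9
A + B = {2, 8, 9, 12, 18, 22}, so |A + B| = 6.
Verify: 6 ≥ 4? Yes ✓.

CD lower bound = 4, actual |A + B| = 6.


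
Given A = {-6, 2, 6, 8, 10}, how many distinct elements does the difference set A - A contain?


A - A = {a - a' : a, a' ∈ A}; |A| = 5.
Bounds: 2|A|-1 ≤ |A - A| ≤ |A|² - |A| + 1, i.e. 9 ≤ |A - A| ≤ 21.
Note: 0 ∈ A - A always (from a - a). The set is symmetric: if d ∈ A - A then -d ∈ A - A.
Enumerate nonzero differences d = a - a' with a > a' (then include -d):
Positive differences: {2, 4, 6, 8, 12, 14, 16}
Full difference set: {0} ∪ (positive diffs) ∪ (negative diffs).
|A - A| = 1 + 2·7 = 15 (matches direct enumeration: 15).

|A - A| = 15


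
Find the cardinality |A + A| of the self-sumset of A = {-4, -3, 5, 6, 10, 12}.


A + A = {a + a' : a, a' ∈ A}; |A| = 6.
General bounds: 2|A| - 1 ≤ |A + A| ≤ |A|(|A|+1)/2, i.e. 11 ≤ |A + A| ≤ 21.
Lower bound 2|A|-1 is attained iff A is an arithmetic progression.
Enumerate sums a + a' for a ≤ a' (symmetric, so this suffices):
a = -4: -4+-4=-8, -4+-3=-7, -4+5=1, -4+6=2, -4+10=6, -4+12=8
a = -3: -3+-3=-6, -3+5=2, -3+6=3, -3+10=7, -3+12=9
a = 5: 5+5=10, 5+6=11, 5+10=15, 5+12=17
a = 6: 6+6=12, 6+10=16, 6+12=18
a = 10: 10+10=20, 10+12=22
a = 12: 12+12=24
Distinct sums: {-8, -7, -6, 1, 2, 3, 6, 7, 8, 9, 10, 11, 12, 15, 16, 17, 18, 20, 22, 24}
|A + A| = 20

|A + A| = 20


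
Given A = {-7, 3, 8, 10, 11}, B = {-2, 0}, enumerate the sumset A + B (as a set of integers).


A + B = {a + b : a ∈ A, b ∈ B}.
Enumerate all |A|·|B| = 5·2 = 10 pairs (a, b) and collect distinct sums.
a = -7: -7+-2=-9, -7+0=-7
a = 3: 3+-2=1, 3+0=3
a = 8: 8+-2=6, 8+0=8
a = 10: 10+-2=8, 10+0=10
a = 11: 11+-2=9, 11+0=11
Collecting distinct sums: A + B = {-9, -7, 1, 3, 6, 8, 9, 10, 11}
|A + B| = 9

A + B = {-9, -7, 1, 3, 6, 8, 9, 10, 11}


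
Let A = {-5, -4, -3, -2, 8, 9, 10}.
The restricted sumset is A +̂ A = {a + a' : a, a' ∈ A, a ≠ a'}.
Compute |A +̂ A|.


Restricted sumset: A +̂ A = {a + a' : a ∈ A, a' ∈ A, a ≠ a'}.
Equivalently, take A + A and drop any sum 2a that is achievable ONLY as a + a for a ∈ A (i.e. sums representable only with equal summands).
Enumerate pairs (a, a') with a < a' (symmetric, so each unordered pair gives one sum; this covers all a ≠ a'):
  -5 + -4 = -9
  -5 + -3 = -8
  -5 + -2 = -7
  -5 + 8 = 3
  -5 + 9 = 4
  -5 + 10 = 5
  -4 + -3 = -7
  -4 + -2 = -6
  -4 + 8 = 4
  -4 + 9 = 5
  -4 + 10 = 6
  -3 + -2 = -5
  -3 + 8 = 5
  -3 + 9 = 6
  -3 + 10 = 7
  -2 + 8 = 6
  -2 + 9 = 7
  -2 + 10 = 8
  8 + 9 = 17
  8 + 10 = 18
  9 + 10 = 19
Collected distinct sums: {-9, -8, -7, -6, -5, 3, 4, 5, 6, 7, 8, 17, 18, 19}
|A +̂ A| = 14
(Reference bound: |A +̂ A| ≥ 2|A| - 3 for |A| ≥ 2, with |A| = 7 giving ≥ 11.)

|A +̂ A| = 14


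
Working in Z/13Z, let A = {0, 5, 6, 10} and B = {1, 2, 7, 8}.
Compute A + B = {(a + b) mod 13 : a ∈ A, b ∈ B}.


Work in Z/13Z: reduce every sum a + b modulo 13.
Enumerate all 16 pairs:
a = 0: 0+1=1, 0+2=2, 0+7=7, 0+8=8
a = 5: 5+1=6, 5+2=7, 5+7=12, 5+8=0
a = 6: 6+1=7, 6+2=8, 6+7=0, 6+8=1
a = 10: 10+1=11, 10+2=12, 10+7=4, 10+8=5
Distinct residues collected: {0, 1, 2, 4, 5, 6, 7, 8, 11, 12}
|A + B| = 10 (out of 13 total residues).

A + B = {0, 1, 2, 4, 5, 6, 7, 8, 11, 12}


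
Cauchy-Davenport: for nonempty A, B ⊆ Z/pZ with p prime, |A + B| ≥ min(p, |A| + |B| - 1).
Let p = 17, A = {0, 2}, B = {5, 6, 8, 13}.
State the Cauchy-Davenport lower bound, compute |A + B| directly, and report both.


Cauchy-Davenport: |A + B| ≥ min(p, |A| + |B| - 1) for A, B nonempty in Z/pZ.
|A| = 2, |B| = 4, p = 17.
CD lower bound = min(17, 2 + 4 - 1) = min(17, 5) = 5.
Compute A + B mod 17 directly:
a = 0: 0+5=5, 0+6=6, 0+8=8, 0+13=13
a = 2: 2+5=7, 2+6=8, 2+8=10, 2+13=15
A + B = {5, 6, 7, 8, 10, 13, 15}, so |A + B| = 7.
Verify: 7 ≥ 5? Yes ✓.

CD lower bound = 5, actual |A + B| = 7.


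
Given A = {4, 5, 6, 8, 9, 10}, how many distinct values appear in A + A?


A + A = {a + a' : a, a' ∈ A}; |A| = 6.
General bounds: 2|A| - 1 ≤ |A + A| ≤ |A|(|A|+1)/2, i.e. 11 ≤ |A + A| ≤ 21.
Lower bound 2|A|-1 is attained iff A is an arithmetic progression.
Enumerate sums a + a' for a ≤ a' (symmetric, so this suffices):
a = 4: 4+4=8, 4+5=9, 4+6=10, 4+8=12, 4+9=13, 4+10=14
a = 5: 5+5=10, 5+6=11, 5+8=13, 5+9=14, 5+10=15
a = 6: 6+6=12, 6+8=14, 6+9=15, 6+10=16
a = 8: 8+8=16, 8+9=17, 8+10=18
a = 9: 9+9=18, 9+10=19
a = 10: 10+10=20
Distinct sums: {8, 9, 10, 11, 12, 13, 14, 15, 16, 17, 18, 19, 20}
|A + A| = 13

|A + A| = 13


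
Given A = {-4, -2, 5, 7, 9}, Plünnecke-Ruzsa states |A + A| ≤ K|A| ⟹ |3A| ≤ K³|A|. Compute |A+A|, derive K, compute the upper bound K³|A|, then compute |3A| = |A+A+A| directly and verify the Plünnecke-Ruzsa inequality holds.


|A| = 5.
Step 1: Compute A + A by enumerating all 25 pairs.
A + A = {-8, -6, -4, 1, 3, 5, 7, 10, 12, 14, 16, 18}, so |A + A| = 12.
Step 2: Doubling constant K = |A + A|/|A| = 12/5 = 12/5 ≈ 2.4000.
Step 3: Plünnecke-Ruzsa gives |3A| ≤ K³·|A| = (2.4000)³ · 5 ≈ 69.1200.
Step 4: Compute 3A = A + A + A directly by enumerating all triples (a,b,c) ∈ A³; |3A| = 22.
Step 5: Check 22 ≤ 69.1200? Yes ✓.

K = 12/5, Plünnecke-Ruzsa bound K³|A| ≈ 69.1200, |3A| = 22, inequality holds.


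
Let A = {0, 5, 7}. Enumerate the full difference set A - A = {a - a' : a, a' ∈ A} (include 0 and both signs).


A - A = {a - a' : a, a' ∈ A}.
Compute a - a' for each ordered pair (a, a'):
a = 0: 0-0=0, 0-5=-5, 0-7=-7
a = 5: 5-0=5, 5-5=0, 5-7=-2
a = 7: 7-0=7, 7-5=2, 7-7=0
Collecting distinct values (and noting 0 appears from a-a):
A - A = {-7, -5, -2, 0, 2, 5, 7}
|A - A| = 7

A - A = {-7, -5, -2, 0, 2, 5, 7}


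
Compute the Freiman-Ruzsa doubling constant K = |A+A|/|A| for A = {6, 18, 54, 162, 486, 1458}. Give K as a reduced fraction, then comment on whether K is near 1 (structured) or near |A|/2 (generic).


|A| = 6.
Compute A + A by enumerating all 36 pairs.
A + A = {12, 24, 36, 60, 72, 108, 168, 180, 216, 324, 492, 504, 540, 648, 972, 1464, 1476, 1512, 1620, 1944, 2916}, so |A + A| = 21.
K = |A + A| / |A| = 21/6 = 7/2 ≈ 3.5000.
Reference: AP of size 6 gives K = 11/6 ≈ 1.8333; a fully generic set of size 6 gives K ≈ 3.5000.

|A| = 6, |A + A| = 21, K = 21/6 = 7/2.


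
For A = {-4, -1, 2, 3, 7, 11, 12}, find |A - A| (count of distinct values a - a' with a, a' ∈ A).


A - A = {a - a' : a, a' ∈ A}; |A| = 7.
Bounds: 2|A|-1 ≤ |A - A| ≤ |A|² - |A| + 1, i.e. 13 ≤ |A - A| ≤ 43.
Note: 0 ∈ A - A always (from a - a). The set is symmetric: if d ∈ A - A then -d ∈ A - A.
Enumerate nonzero differences d = a - a' with a > a' (then include -d):
Positive differences: {1, 3, 4, 5, 6, 7, 8, 9, 10, 11, 12, 13, 15, 16}
Full difference set: {0} ∪ (positive diffs) ∪ (negative diffs).
|A - A| = 1 + 2·14 = 29 (matches direct enumeration: 29).

|A - A| = 29


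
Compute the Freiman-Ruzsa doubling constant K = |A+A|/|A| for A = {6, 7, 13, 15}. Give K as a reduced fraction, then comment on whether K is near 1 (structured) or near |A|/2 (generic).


|A| = 4.
Compute A + A by enumerating all 16 pairs.
A + A = {12, 13, 14, 19, 20, 21, 22, 26, 28, 30}, so |A + A| = 10.
K = |A + A| / |A| = 10/4 = 5/2 ≈ 2.5000.
Reference: AP of size 4 gives K = 7/4 ≈ 1.7500; a fully generic set of size 4 gives K ≈ 2.5000.

|A| = 4, |A + A| = 10, K = 10/4 = 5/2.


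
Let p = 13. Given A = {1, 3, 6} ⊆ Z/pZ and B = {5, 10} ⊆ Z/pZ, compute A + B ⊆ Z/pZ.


Work in Z/13Z: reduce every sum a + b modulo 13.
Enumerate all 6 pairs:
a = 1: 1+5=6, 1+10=11
a = 3: 3+5=8, 3+10=0
a = 6: 6+5=11, 6+10=3
Distinct residues collected: {0, 3, 6, 8, 11}
|A + B| = 5 (out of 13 total residues).

A + B = {0, 3, 6, 8, 11}


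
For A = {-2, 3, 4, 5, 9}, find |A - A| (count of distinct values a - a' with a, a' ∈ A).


A - A = {a - a' : a, a' ∈ A}; |A| = 5.
Bounds: 2|A|-1 ≤ |A - A| ≤ |A|² - |A| + 1, i.e. 9 ≤ |A - A| ≤ 21.
Note: 0 ∈ A - A always (from a - a). The set is symmetric: if d ∈ A - A then -d ∈ A - A.
Enumerate nonzero differences d = a - a' with a > a' (then include -d):
Positive differences: {1, 2, 4, 5, 6, 7, 11}
Full difference set: {0} ∪ (positive diffs) ∪ (negative diffs).
|A - A| = 1 + 2·7 = 15 (matches direct enumeration: 15).

|A - A| = 15


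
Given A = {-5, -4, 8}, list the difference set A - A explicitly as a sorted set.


A - A = {a - a' : a, a' ∈ A}.
Compute a - a' for each ordered pair (a, a'):
a = -5: -5--5=0, -5--4=-1, -5-8=-13
a = -4: -4--5=1, -4--4=0, -4-8=-12
a = 8: 8--5=13, 8--4=12, 8-8=0
Collecting distinct values (and noting 0 appears from a-a):
A - A = {-13, -12, -1, 0, 1, 12, 13}
|A - A| = 7

A - A = {-13, -12, -1, 0, 1, 12, 13}


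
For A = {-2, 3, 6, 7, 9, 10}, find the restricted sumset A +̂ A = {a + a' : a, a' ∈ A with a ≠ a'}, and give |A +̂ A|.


Restricted sumset: A +̂ A = {a + a' : a ∈ A, a' ∈ A, a ≠ a'}.
Equivalently, take A + A and drop any sum 2a that is achievable ONLY as a + a for a ∈ A (i.e. sums representable only with equal summands).
Enumerate pairs (a, a') with a < a' (symmetric, so each unordered pair gives one sum; this covers all a ≠ a'):
  -2 + 3 = 1
  -2 + 6 = 4
  -2 + 7 = 5
  -2 + 9 = 7
  -2 + 10 = 8
  3 + 6 = 9
  3 + 7 = 10
  3 + 9 = 12
  3 + 10 = 13
  6 + 7 = 13
  6 + 9 = 15
  6 + 10 = 16
  7 + 9 = 16
  7 + 10 = 17
  9 + 10 = 19
Collected distinct sums: {1, 4, 5, 7, 8, 9, 10, 12, 13, 15, 16, 17, 19}
|A +̂ A| = 13
(Reference bound: |A +̂ A| ≥ 2|A| - 3 for |A| ≥ 2, with |A| = 6 giving ≥ 9.)

|A +̂ A| = 13


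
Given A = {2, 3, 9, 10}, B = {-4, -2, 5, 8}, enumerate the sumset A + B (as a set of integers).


A + B = {a + b : a ∈ A, b ∈ B}.
Enumerate all |A|·|B| = 4·4 = 16 pairs (a, b) and collect distinct sums.
a = 2: 2+-4=-2, 2+-2=0, 2+5=7, 2+8=10
a = 3: 3+-4=-1, 3+-2=1, 3+5=8, 3+8=11
a = 9: 9+-4=5, 9+-2=7, 9+5=14, 9+8=17
a = 10: 10+-4=6, 10+-2=8, 10+5=15, 10+8=18
Collecting distinct sums: A + B = {-2, -1, 0, 1, 5, 6, 7, 8, 10, 11, 14, 15, 17, 18}
|A + B| = 14

A + B = {-2, -1, 0, 1, 5, 6, 7, 8, 10, 11, 14, 15, 17, 18}


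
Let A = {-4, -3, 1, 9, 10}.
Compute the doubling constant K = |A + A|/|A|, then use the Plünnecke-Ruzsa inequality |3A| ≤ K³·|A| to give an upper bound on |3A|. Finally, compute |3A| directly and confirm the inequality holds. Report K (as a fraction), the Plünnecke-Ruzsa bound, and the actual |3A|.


|A| = 5.
Step 1: Compute A + A by enumerating all 25 pairs.
A + A = {-8, -7, -6, -3, -2, 2, 5, 6, 7, 10, 11, 18, 19, 20}, so |A + A| = 14.
Step 2: Doubling constant K = |A + A|/|A| = 14/5 = 14/5 ≈ 2.8000.
Step 3: Plünnecke-Ruzsa gives |3A| ≤ K³·|A| = (2.8000)³ · 5 ≈ 109.7600.
Step 4: Compute 3A = A + A + A directly by enumerating all triples (a,b,c) ∈ A³; |3A| = 29.
Step 5: Check 29 ≤ 109.7600? Yes ✓.

K = 14/5, Plünnecke-Ruzsa bound K³|A| ≈ 109.7600, |3A| = 29, inequality holds.


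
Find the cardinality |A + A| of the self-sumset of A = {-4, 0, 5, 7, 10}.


A + A = {a + a' : a, a' ∈ A}; |A| = 5.
General bounds: 2|A| - 1 ≤ |A + A| ≤ |A|(|A|+1)/2, i.e. 9 ≤ |A + A| ≤ 15.
Lower bound 2|A|-1 is attained iff A is an arithmetic progression.
Enumerate sums a + a' for a ≤ a' (symmetric, so this suffices):
a = -4: -4+-4=-8, -4+0=-4, -4+5=1, -4+7=3, -4+10=6
a = 0: 0+0=0, 0+5=5, 0+7=7, 0+10=10
a = 5: 5+5=10, 5+7=12, 5+10=15
a = 7: 7+7=14, 7+10=17
a = 10: 10+10=20
Distinct sums: {-8, -4, 0, 1, 3, 5, 6, 7, 10, 12, 14, 15, 17, 20}
|A + A| = 14

|A + A| = 14


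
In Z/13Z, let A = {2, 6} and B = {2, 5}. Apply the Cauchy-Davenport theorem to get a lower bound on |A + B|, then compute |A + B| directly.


Cauchy-Davenport: |A + B| ≥ min(p, |A| + |B| - 1) for A, B nonempty in Z/pZ.
|A| = 2, |B| = 2, p = 13.
CD lower bound = min(13, 2 + 2 - 1) = min(13, 3) = 3.
Compute A + B mod 13 directly:
a = 2: 2+2=4, 2+5=7
a = 6: 6+2=8, 6+5=11
A + B = {4, 7, 8, 11}, so |A + B| = 4.
Verify: 4 ≥ 3? Yes ✓.

CD lower bound = 3, actual |A + B| = 4.


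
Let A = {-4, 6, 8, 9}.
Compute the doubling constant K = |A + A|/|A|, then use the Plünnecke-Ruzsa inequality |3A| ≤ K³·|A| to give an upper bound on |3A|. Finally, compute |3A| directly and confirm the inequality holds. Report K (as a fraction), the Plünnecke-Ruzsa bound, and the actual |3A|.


|A| = 4.
Step 1: Compute A + A by enumerating all 16 pairs.
A + A = {-8, 2, 4, 5, 12, 14, 15, 16, 17, 18}, so |A + A| = 10.
Step 2: Doubling constant K = |A + A|/|A| = 10/4 = 10/4 ≈ 2.5000.
Step 3: Plünnecke-Ruzsa gives |3A| ≤ K³·|A| = (2.5000)³ · 4 ≈ 62.5000.
Step 4: Compute 3A = A + A + A directly by enumerating all triples (a,b,c) ∈ A³; |3A| = 19.
Step 5: Check 19 ≤ 62.5000? Yes ✓.

K = 10/4, Plünnecke-Ruzsa bound K³|A| ≈ 62.5000, |3A| = 19, inequality holds.


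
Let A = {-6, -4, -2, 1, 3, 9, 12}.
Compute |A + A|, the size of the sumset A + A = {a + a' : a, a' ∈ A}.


A + A = {a + a' : a, a' ∈ A}; |A| = 7.
General bounds: 2|A| - 1 ≤ |A + A| ≤ |A|(|A|+1)/2, i.e. 13 ≤ |A + A| ≤ 28.
Lower bound 2|A|-1 is attained iff A is an arithmetic progression.
Enumerate sums a + a' for a ≤ a' (symmetric, so this suffices):
a = -6: -6+-6=-12, -6+-4=-10, -6+-2=-8, -6+1=-5, -6+3=-3, -6+9=3, -6+12=6
a = -4: -4+-4=-8, -4+-2=-6, -4+1=-3, -4+3=-1, -4+9=5, -4+12=8
a = -2: -2+-2=-4, -2+1=-1, -2+3=1, -2+9=7, -2+12=10
a = 1: 1+1=2, 1+3=4, 1+9=10, 1+12=13
a = 3: 3+3=6, 3+9=12, 3+12=15
a = 9: 9+9=18, 9+12=21
a = 12: 12+12=24
Distinct sums: {-12, -10, -8, -6, -5, -4, -3, -1, 1, 2, 3, 4, 5, 6, 7, 8, 10, 12, 13, 15, 18, 21, 24}
|A + A| = 23

|A + A| = 23


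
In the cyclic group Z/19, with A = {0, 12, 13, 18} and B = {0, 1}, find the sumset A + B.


Work in Z/19Z: reduce every sum a + b modulo 19.
Enumerate all 8 pairs:
a = 0: 0+0=0, 0+1=1
a = 12: 12+0=12, 12+1=13
a = 13: 13+0=13, 13+1=14
a = 18: 18+0=18, 18+1=0
Distinct residues collected: {0, 1, 12, 13, 14, 18}
|A + B| = 6 (out of 19 total residues).

A + B = {0, 1, 12, 13, 14, 18}


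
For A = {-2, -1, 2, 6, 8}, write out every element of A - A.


A - A = {a - a' : a, a' ∈ A}.
Compute a - a' for each ordered pair (a, a'):
a = -2: -2--2=0, -2--1=-1, -2-2=-4, -2-6=-8, -2-8=-10
a = -1: -1--2=1, -1--1=0, -1-2=-3, -1-6=-7, -1-8=-9
a = 2: 2--2=4, 2--1=3, 2-2=0, 2-6=-4, 2-8=-6
a = 6: 6--2=8, 6--1=7, 6-2=4, 6-6=0, 6-8=-2
a = 8: 8--2=10, 8--1=9, 8-2=6, 8-6=2, 8-8=0
Collecting distinct values (and noting 0 appears from a-a):
A - A = {-10, -9, -8, -7, -6, -4, -3, -2, -1, 0, 1, 2, 3, 4, 6, 7, 8, 9, 10}
|A - A| = 19

A - A = {-10, -9, -8, -7, -6, -4, -3, -2, -1, 0, 1, 2, 3, 4, 6, 7, 8, 9, 10}


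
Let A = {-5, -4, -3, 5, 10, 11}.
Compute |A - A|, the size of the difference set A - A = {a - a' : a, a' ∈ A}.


A - A = {a - a' : a, a' ∈ A}; |A| = 6.
Bounds: 2|A|-1 ≤ |A - A| ≤ |A|² - |A| + 1, i.e. 11 ≤ |A - A| ≤ 31.
Note: 0 ∈ A - A always (from a - a). The set is symmetric: if d ∈ A - A then -d ∈ A - A.
Enumerate nonzero differences d = a - a' with a > a' (then include -d):
Positive differences: {1, 2, 5, 6, 8, 9, 10, 13, 14, 15, 16}
Full difference set: {0} ∪ (positive diffs) ∪ (negative diffs).
|A - A| = 1 + 2·11 = 23 (matches direct enumeration: 23).

|A - A| = 23


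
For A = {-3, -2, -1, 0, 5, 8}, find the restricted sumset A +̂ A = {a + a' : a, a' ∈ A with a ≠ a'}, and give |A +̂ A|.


Restricted sumset: A +̂ A = {a + a' : a ∈ A, a' ∈ A, a ≠ a'}.
Equivalently, take A + A and drop any sum 2a that is achievable ONLY as a + a for a ∈ A (i.e. sums representable only with equal summands).
Enumerate pairs (a, a') with a < a' (symmetric, so each unordered pair gives one sum; this covers all a ≠ a'):
  -3 + -2 = -5
  -3 + -1 = -4
  -3 + 0 = -3
  -3 + 5 = 2
  -3 + 8 = 5
  -2 + -1 = -3
  -2 + 0 = -2
  -2 + 5 = 3
  -2 + 8 = 6
  -1 + 0 = -1
  -1 + 5 = 4
  -1 + 8 = 7
  0 + 5 = 5
  0 + 8 = 8
  5 + 8 = 13
Collected distinct sums: {-5, -4, -3, -2, -1, 2, 3, 4, 5, 6, 7, 8, 13}
|A +̂ A| = 13
(Reference bound: |A +̂ A| ≥ 2|A| - 3 for |A| ≥ 2, with |A| = 6 giving ≥ 9.)

|A +̂ A| = 13


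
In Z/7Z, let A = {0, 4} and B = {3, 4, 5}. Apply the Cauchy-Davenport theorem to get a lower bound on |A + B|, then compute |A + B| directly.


Cauchy-Davenport: |A + B| ≥ min(p, |A| + |B| - 1) for A, B nonempty in Z/pZ.
|A| = 2, |B| = 3, p = 7.
CD lower bound = min(7, 2 + 3 - 1) = min(7, 4) = 4.
Compute A + B mod 7 directly:
a = 0: 0+3=3, 0+4=4, 0+5=5
a = 4: 4+3=0, 4+4=1, 4+5=2
A + B = {0, 1, 2, 3, 4, 5}, so |A + B| = 6.
Verify: 6 ≥ 4? Yes ✓.

CD lower bound = 4, actual |A + B| = 6.


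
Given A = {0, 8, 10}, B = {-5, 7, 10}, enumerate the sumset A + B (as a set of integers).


A + B = {a + b : a ∈ A, b ∈ B}.
Enumerate all |A|·|B| = 3·3 = 9 pairs (a, b) and collect distinct sums.
a = 0: 0+-5=-5, 0+7=7, 0+10=10
a = 8: 8+-5=3, 8+7=15, 8+10=18
a = 10: 10+-5=5, 10+7=17, 10+10=20
Collecting distinct sums: A + B = {-5, 3, 5, 7, 10, 15, 17, 18, 20}
|A + B| = 9

A + B = {-5, 3, 5, 7, 10, 15, 17, 18, 20}


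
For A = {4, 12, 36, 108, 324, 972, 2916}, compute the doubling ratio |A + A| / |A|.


|A| = 7.
Compute A + A by enumerating all 49 pairs.
A + A = {8, 16, 24, 40, 48, 72, 112, 120, 144, 216, 328, 336, 360, 432, 648, 976, 984, 1008, 1080, 1296, 1944, 2920, 2928, 2952, 3024, 3240, 3888, 5832}, so |A + A| = 28.
K = |A + A| / |A| = 28/7 = 4/1 ≈ 4.0000.
Reference: AP of size 7 gives K = 13/7 ≈ 1.8571; a fully generic set of size 7 gives K ≈ 4.0000.

|A| = 7, |A + A| = 28, K = 28/7 = 4/1.


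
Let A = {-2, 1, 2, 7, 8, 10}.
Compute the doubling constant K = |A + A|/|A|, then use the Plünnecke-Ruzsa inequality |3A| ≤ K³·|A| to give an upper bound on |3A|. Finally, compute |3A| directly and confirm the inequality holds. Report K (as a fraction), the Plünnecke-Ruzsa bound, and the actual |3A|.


|A| = 6.
Step 1: Compute A + A by enumerating all 36 pairs.
A + A = {-4, -1, 0, 2, 3, 4, 5, 6, 8, 9, 10, 11, 12, 14, 15, 16, 17, 18, 20}, so |A + A| = 19.
Step 2: Doubling constant K = |A + A|/|A| = 19/6 = 19/6 ≈ 3.1667.
Step 3: Plünnecke-Ruzsa gives |3A| ≤ K³·|A| = (3.1667)³ · 6 ≈ 190.5278.
Step 4: Compute 3A = A + A + A directly by enumerating all triples (a,b,c) ∈ A³; |3A| = 33.
Step 5: Check 33 ≤ 190.5278? Yes ✓.

K = 19/6, Plünnecke-Ruzsa bound K³|A| ≈ 190.5278, |3A| = 33, inequality holds.


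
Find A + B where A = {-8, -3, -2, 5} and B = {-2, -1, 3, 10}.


A + B = {a + b : a ∈ A, b ∈ B}.
Enumerate all |A|·|B| = 4·4 = 16 pairs (a, b) and collect distinct sums.
a = -8: -8+-2=-10, -8+-1=-9, -8+3=-5, -8+10=2
a = -3: -3+-2=-5, -3+-1=-4, -3+3=0, -3+10=7
a = -2: -2+-2=-4, -2+-1=-3, -2+3=1, -2+10=8
a = 5: 5+-2=3, 5+-1=4, 5+3=8, 5+10=15
Collecting distinct sums: A + B = {-10, -9, -5, -4, -3, 0, 1, 2, 3, 4, 7, 8, 15}
|A + B| = 13

A + B = {-10, -9, -5, -4, -3, 0, 1, 2, 3, 4, 7, 8, 15}


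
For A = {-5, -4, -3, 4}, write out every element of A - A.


A - A = {a - a' : a, a' ∈ A}.
Compute a - a' for each ordered pair (a, a'):
a = -5: -5--5=0, -5--4=-1, -5--3=-2, -5-4=-9
a = -4: -4--5=1, -4--4=0, -4--3=-1, -4-4=-8
a = -3: -3--5=2, -3--4=1, -3--3=0, -3-4=-7
a = 4: 4--5=9, 4--4=8, 4--3=7, 4-4=0
Collecting distinct values (and noting 0 appears from a-a):
A - A = {-9, -8, -7, -2, -1, 0, 1, 2, 7, 8, 9}
|A - A| = 11

A - A = {-9, -8, -7, -2, -1, 0, 1, 2, 7, 8, 9}


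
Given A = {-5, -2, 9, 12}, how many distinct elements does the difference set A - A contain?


A - A = {a - a' : a, a' ∈ A}; |A| = 4.
Bounds: 2|A|-1 ≤ |A - A| ≤ |A|² - |A| + 1, i.e. 7 ≤ |A - A| ≤ 13.
Note: 0 ∈ A - A always (from a - a). The set is symmetric: if d ∈ A - A then -d ∈ A - A.
Enumerate nonzero differences d = a - a' with a > a' (then include -d):
Positive differences: {3, 11, 14, 17}
Full difference set: {0} ∪ (positive diffs) ∪ (negative diffs).
|A - A| = 1 + 2·4 = 9 (matches direct enumeration: 9).

|A - A| = 9


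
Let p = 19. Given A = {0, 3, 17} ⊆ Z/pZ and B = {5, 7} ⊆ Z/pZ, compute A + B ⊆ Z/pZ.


Work in Z/19Z: reduce every sum a + b modulo 19.
Enumerate all 6 pairs:
a = 0: 0+5=5, 0+7=7
a = 3: 3+5=8, 3+7=10
a = 17: 17+5=3, 17+7=5
Distinct residues collected: {3, 5, 7, 8, 10}
|A + B| = 5 (out of 19 total residues).

A + B = {3, 5, 7, 8, 10}


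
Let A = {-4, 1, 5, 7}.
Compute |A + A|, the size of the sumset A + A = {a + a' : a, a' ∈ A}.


A + A = {a + a' : a, a' ∈ A}; |A| = 4.
General bounds: 2|A| - 1 ≤ |A + A| ≤ |A|(|A|+1)/2, i.e. 7 ≤ |A + A| ≤ 10.
Lower bound 2|A|-1 is attained iff A is an arithmetic progression.
Enumerate sums a + a' for a ≤ a' (symmetric, so this suffices):
a = -4: -4+-4=-8, -4+1=-3, -4+5=1, -4+7=3
a = 1: 1+1=2, 1+5=6, 1+7=8
a = 5: 5+5=10, 5+7=12
a = 7: 7+7=14
Distinct sums: {-8, -3, 1, 2, 3, 6, 8, 10, 12, 14}
|A + A| = 10

|A + A| = 10


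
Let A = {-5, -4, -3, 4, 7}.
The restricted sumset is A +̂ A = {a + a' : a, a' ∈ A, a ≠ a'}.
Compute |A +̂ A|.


Restricted sumset: A +̂ A = {a + a' : a ∈ A, a' ∈ A, a ≠ a'}.
Equivalently, take A + A and drop any sum 2a that is achievable ONLY as a + a for a ∈ A (i.e. sums representable only with equal summands).
Enumerate pairs (a, a') with a < a' (symmetric, so each unordered pair gives one sum; this covers all a ≠ a'):
  -5 + -4 = -9
  -5 + -3 = -8
  -5 + 4 = -1
  -5 + 7 = 2
  -4 + -3 = -7
  -4 + 4 = 0
  -4 + 7 = 3
  -3 + 4 = 1
  -3 + 7 = 4
  4 + 7 = 11
Collected distinct sums: {-9, -8, -7, -1, 0, 1, 2, 3, 4, 11}
|A +̂ A| = 10
(Reference bound: |A +̂ A| ≥ 2|A| - 3 for |A| ≥ 2, with |A| = 5 giving ≥ 7.)

|A +̂ A| = 10
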